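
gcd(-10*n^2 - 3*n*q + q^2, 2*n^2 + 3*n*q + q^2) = 2*n + q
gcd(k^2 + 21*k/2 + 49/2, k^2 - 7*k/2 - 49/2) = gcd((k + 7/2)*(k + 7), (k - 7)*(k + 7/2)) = k + 7/2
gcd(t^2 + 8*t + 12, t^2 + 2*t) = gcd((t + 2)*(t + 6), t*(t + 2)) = t + 2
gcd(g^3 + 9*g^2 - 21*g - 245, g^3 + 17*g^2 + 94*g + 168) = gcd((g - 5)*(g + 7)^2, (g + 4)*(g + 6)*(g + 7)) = g + 7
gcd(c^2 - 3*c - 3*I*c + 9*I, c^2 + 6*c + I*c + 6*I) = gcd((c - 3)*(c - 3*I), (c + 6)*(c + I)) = 1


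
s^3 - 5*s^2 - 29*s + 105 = (s - 7)*(s - 3)*(s + 5)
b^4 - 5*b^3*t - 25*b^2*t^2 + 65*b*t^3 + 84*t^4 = (b - 7*t)*(b - 3*t)*(b + t)*(b + 4*t)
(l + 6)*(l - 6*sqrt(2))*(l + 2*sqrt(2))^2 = l^4 - 2*sqrt(2)*l^3 + 6*l^3 - 40*l^2 - 12*sqrt(2)*l^2 - 240*l - 48*sqrt(2)*l - 288*sqrt(2)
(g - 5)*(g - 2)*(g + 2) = g^3 - 5*g^2 - 4*g + 20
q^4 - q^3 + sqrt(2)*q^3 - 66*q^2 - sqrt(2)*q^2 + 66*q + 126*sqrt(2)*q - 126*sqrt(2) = (q - 1)*(q - 3*sqrt(2))^2*(q + 7*sqrt(2))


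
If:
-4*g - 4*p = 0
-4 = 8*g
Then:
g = -1/2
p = 1/2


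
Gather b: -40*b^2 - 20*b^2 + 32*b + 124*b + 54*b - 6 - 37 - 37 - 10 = -60*b^2 + 210*b - 90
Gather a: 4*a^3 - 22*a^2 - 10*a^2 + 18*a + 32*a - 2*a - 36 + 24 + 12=4*a^3 - 32*a^2 + 48*a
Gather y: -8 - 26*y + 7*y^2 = 7*y^2 - 26*y - 8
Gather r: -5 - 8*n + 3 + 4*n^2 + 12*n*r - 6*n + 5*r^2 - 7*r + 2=4*n^2 - 14*n + 5*r^2 + r*(12*n - 7)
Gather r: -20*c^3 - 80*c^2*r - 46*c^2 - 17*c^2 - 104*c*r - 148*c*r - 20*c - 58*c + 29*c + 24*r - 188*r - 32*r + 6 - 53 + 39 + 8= -20*c^3 - 63*c^2 - 49*c + r*(-80*c^2 - 252*c - 196)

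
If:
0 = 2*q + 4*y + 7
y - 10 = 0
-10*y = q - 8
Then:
No Solution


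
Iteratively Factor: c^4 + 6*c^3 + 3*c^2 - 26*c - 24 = (c + 1)*(c^3 + 5*c^2 - 2*c - 24) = (c + 1)*(c + 4)*(c^2 + c - 6) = (c + 1)*(c + 3)*(c + 4)*(c - 2)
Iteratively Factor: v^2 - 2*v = (v)*(v - 2)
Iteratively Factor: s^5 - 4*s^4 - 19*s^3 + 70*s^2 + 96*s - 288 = (s - 2)*(s^4 - 2*s^3 - 23*s^2 + 24*s + 144) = (s - 4)*(s - 2)*(s^3 + 2*s^2 - 15*s - 36) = (s - 4)*(s - 2)*(s + 3)*(s^2 - s - 12) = (s - 4)^2*(s - 2)*(s + 3)*(s + 3)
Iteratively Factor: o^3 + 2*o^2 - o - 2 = (o + 2)*(o^2 - 1) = (o + 1)*(o + 2)*(o - 1)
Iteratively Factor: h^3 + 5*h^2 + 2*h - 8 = (h + 2)*(h^2 + 3*h - 4) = (h - 1)*(h + 2)*(h + 4)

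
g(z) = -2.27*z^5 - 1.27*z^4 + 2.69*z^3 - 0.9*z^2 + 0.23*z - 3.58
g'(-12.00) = -225391.45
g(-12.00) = 533729.66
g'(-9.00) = -70093.93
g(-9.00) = 123669.20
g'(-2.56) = -344.52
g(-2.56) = 139.85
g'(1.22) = -24.32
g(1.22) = -8.70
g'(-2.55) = -338.38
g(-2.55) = 136.43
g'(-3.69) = -1732.28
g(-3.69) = 1165.66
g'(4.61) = -5460.51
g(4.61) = -5058.10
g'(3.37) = -1572.53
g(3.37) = -1060.55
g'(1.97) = -181.78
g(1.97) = -72.53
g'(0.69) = -1.41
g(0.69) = -3.61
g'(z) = -11.35*z^4 - 5.08*z^3 + 8.07*z^2 - 1.8*z + 0.23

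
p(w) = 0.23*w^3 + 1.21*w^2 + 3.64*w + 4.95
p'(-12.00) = 73.96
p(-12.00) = -261.93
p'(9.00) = 81.31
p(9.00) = 303.39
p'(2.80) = 15.83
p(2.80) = 29.68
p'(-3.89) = 4.67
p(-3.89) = -4.44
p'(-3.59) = 3.84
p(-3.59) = -3.16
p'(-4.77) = 7.80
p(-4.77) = -9.84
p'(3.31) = 19.21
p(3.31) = 38.60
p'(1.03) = 6.86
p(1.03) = 10.23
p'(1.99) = 11.19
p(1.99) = 18.80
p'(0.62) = 5.41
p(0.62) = 7.73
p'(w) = 0.69*w^2 + 2.42*w + 3.64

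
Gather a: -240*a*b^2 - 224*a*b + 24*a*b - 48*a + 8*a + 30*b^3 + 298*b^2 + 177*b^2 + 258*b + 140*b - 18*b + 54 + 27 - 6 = a*(-240*b^2 - 200*b - 40) + 30*b^3 + 475*b^2 + 380*b + 75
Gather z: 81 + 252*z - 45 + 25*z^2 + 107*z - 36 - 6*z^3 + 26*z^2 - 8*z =-6*z^3 + 51*z^2 + 351*z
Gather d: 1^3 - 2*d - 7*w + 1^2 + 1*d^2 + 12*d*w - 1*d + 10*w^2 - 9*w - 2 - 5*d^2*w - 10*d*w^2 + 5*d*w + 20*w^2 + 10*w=d^2*(1 - 5*w) + d*(-10*w^2 + 17*w - 3) + 30*w^2 - 6*w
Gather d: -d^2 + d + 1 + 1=-d^2 + d + 2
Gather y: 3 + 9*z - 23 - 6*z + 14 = 3*z - 6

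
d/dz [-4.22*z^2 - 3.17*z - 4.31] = -8.44*z - 3.17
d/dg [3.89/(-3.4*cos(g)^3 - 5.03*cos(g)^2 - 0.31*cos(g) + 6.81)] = (39.678*sin(g)^2 - 39.1334*cos(g) - 40.8839)*sin(g)/(3.4*cos(g)^3 + 5.03*cos(g)^2 + 0.31*cos(g) - 6.81)^2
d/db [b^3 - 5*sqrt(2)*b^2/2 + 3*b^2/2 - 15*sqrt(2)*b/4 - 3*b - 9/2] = 3*b^2 - 5*sqrt(2)*b + 3*b - 15*sqrt(2)/4 - 3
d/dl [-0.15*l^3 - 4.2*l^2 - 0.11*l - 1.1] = -0.45*l^2 - 8.4*l - 0.11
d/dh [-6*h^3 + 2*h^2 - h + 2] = -18*h^2 + 4*h - 1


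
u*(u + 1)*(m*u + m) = m*u^3 + 2*m*u^2 + m*u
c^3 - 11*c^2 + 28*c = c*(c - 7)*(c - 4)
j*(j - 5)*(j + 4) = j^3 - j^2 - 20*j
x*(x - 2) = x^2 - 2*x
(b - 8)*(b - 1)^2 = b^3 - 10*b^2 + 17*b - 8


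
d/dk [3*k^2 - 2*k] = 6*k - 2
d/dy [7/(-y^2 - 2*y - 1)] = 14*(y + 1)/(y^2 + 2*y + 1)^2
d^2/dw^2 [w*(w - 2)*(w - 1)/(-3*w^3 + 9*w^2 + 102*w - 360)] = 8*(-9*w^5 + 87*w^4 - 369*w^3 + 1410*w^2 - 3780*w + 2920)/(w^9 - 9*w^8 - 75*w^7 + 945*w^6 + 390*w^5 - 31644*w^4 + 77336*w^3 + 286560*w^2 - 1468800*w + 1728000)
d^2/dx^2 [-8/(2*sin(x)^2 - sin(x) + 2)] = 8*(16*sin(x)^4 - 6*sin(x)^3 - 39*sin(x)^2 + 14*sin(x) + 6)/(-sin(x) - cos(2*x) + 3)^3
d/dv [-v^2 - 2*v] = -2*v - 2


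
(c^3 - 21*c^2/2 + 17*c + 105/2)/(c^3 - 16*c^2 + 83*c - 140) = (c + 3/2)/(c - 4)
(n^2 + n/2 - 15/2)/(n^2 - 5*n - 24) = (n - 5/2)/(n - 8)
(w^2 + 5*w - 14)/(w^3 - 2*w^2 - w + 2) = (w + 7)/(w^2 - 1)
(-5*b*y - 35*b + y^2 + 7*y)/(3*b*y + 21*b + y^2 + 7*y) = (-5*b + y)/(3*b + y)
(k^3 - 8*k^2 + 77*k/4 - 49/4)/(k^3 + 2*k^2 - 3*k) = (k^2 - 7*k + 49/4)/(k*(k + 3))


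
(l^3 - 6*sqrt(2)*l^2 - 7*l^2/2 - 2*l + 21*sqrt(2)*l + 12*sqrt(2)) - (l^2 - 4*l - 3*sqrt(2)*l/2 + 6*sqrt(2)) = l^3 - 6*sqrt(2)*l^2 - 9*l^2/2 + 2*l + 45*sqrt(2)*l/2 + 6*sqrt(2)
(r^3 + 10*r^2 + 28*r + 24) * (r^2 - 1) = r^5 + 10*r^4 + 27*r^3 + 14*r^2 - 28*r - 24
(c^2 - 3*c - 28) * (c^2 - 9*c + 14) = c^4 - 12*c^3 + 13*c^2 + 210*c - 392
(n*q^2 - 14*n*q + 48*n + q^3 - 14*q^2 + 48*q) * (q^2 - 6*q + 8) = n*q^4 - 20*n*q^3 + 140*n*q^2 - 400*n*q + 384*n + q^5 - 20*q^4 + 140*q^3 - 400*q^2 + 384*q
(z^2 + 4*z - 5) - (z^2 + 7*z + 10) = -3*z - 15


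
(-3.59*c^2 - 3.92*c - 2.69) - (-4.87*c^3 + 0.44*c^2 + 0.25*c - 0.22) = 4.87*c^3 - 4.03*c^2 - 4.17*c - 2.47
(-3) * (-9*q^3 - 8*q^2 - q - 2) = 27*q^3 + 24*q^2 + 3*q + 6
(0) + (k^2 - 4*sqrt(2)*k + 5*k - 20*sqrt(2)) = k^2 - 4*sqrt(2)*k + 5*k - 20*sqrt(2)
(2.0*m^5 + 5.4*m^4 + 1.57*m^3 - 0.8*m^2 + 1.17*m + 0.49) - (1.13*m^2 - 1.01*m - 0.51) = 2.0*m^5 + 5.4*m^4 + 1.57*m^3 - 1.93*m^2 + 2.18*m + 1.0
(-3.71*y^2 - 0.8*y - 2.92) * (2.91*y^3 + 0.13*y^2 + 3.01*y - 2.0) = -10.7961*y^5 - 2.8103*y^4 - 19.7683*y^3 + 4.6324*y^2 - 7.1892*y + 5.84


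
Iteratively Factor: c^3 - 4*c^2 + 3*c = (c)*(c^2 - 4*c + 3) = c*(c - 1)*(c - 3)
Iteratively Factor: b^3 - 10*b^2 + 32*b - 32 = (b - 4)*(b^2 - 6*b + 8) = (b - 4)^2*(b - 2)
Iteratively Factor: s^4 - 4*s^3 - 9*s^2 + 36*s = (s)*(s^3 - 4*s^2 - 9*s + 36) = s*(s - 4)*(s^2 - 9) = s*(s - 4)*(s + 3)*(s - 3)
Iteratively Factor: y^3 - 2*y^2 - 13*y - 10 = (y - 5)*(y^2 + 3*y + 2) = (y - 5)*(y + 2)*(y + 1)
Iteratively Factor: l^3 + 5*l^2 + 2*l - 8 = (l + 4)*(l^2 + l - 2) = (l + 2)*(l + 4)*(l - 1)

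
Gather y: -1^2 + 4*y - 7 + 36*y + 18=40*y + 10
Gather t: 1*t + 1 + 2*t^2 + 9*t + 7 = 2*t^2 + 10*t + 8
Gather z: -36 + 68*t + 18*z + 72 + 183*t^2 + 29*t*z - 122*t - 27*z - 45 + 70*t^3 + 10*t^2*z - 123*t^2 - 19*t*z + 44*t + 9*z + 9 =70*t^3 + 60*t^2 - 10*t + z*(10*t^2 + 10*t)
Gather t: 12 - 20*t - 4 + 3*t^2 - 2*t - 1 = 3*t^2 - 22*t + 7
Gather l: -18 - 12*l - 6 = -12*l - 24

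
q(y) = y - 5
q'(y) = 1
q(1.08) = -3.92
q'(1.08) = 1.00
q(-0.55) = -5.55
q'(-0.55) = 1.00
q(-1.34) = -6.34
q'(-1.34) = 1.00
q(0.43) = -4.57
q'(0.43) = 1.00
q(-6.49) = -11.49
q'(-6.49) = 1.00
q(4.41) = -0.59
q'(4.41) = 1.00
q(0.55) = -4.45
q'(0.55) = 1.00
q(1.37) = -3.63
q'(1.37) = 1.00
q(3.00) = -2.00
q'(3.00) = 1.00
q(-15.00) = -20.00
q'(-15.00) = 1.00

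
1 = 1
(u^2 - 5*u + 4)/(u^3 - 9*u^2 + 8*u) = (u - 4)/(u*(u - 8))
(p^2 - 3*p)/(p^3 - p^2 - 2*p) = (3 - p)/(-p^2 + p + 2)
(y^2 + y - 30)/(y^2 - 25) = (y + 6)/(y + 5)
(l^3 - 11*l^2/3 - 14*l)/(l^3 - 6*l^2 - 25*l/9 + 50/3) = 3*l*(3*l + 7)/(9*l^2 - 25)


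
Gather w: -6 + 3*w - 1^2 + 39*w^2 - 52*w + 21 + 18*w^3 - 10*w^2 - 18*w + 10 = 18*w^3 + 29*w^2 - 67*w + 24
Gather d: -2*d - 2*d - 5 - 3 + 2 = -4*d - 6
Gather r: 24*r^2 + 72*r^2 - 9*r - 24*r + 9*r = 96*r^2 - 24*r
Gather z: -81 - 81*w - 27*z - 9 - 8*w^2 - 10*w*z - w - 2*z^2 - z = -8*w^2 - 82*w - 2*z^2 + z*(-10*w - 28) - 90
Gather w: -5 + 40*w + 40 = 40*w + 35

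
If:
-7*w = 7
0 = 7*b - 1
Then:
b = 1/7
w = -1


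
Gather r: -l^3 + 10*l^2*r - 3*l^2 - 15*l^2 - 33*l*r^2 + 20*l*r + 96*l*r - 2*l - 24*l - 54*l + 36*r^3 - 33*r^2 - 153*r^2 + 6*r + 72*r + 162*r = -l^3 - 18*l^2 - 80*l + 36*r^3 + r^2*(-33*l - 186) + r*(10*l^2 + 116*l + 240)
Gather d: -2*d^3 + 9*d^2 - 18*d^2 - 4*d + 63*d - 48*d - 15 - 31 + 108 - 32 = -2*d^3 - 9*d^2 + 11*d + 30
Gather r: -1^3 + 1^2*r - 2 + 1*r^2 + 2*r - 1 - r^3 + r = -r^3 + r^2 + 4*r - 4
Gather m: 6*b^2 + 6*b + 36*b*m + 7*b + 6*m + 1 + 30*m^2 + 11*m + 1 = 6*b^2 + 13*b + 30*m^2 + m*(36*b + 17) + 2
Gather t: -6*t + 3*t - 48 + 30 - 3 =-3*t - 21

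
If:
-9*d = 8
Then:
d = -8/9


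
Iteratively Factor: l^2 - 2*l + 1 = (l - 1)*(l - 1)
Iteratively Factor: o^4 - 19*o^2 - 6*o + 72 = (o + 3)*(o^3 - 3*o^2 - 10*o + 24) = (o - 4)*(o + 3)*(o^2 + o - 6) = (o - 4)*(o + 3)^2*(o - 2)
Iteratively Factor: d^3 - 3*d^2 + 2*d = (d - 2)*(d^2 - d) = d*(d - 2)*(d - 1)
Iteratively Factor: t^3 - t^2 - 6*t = (t)*(t^2 - t - 6) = t*(t + 2)*(t - 3)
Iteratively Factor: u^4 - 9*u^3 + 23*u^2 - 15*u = (u - 1)*(u^3 - 8*u^2 + 15*u) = u*(u - 1)*(u^2 - 8*u + 15) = u*(u - 5)*(u - 1)*(u - 3)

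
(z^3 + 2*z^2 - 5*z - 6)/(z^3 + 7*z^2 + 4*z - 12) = (z^3 + 2*z^2 - 5*z - 6)/(z^3 + 7*z^2 + 4*z - 12)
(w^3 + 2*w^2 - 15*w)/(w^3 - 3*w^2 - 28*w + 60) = w*(w - 3)/(w^2 - 8*w + 12)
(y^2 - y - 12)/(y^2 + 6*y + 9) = (y - 4)/(y + 3)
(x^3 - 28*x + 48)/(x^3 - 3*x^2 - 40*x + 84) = (x - 4)/(x - 7)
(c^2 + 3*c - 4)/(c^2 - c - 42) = (-c^2 - 3*c + 4)/(-c^2 + c + 42)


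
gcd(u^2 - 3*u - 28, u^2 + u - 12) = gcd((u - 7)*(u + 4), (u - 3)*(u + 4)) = u + 4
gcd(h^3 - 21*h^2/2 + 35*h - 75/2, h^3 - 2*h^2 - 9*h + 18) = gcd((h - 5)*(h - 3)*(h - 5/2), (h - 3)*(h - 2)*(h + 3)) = h - 3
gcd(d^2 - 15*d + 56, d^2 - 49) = d - 7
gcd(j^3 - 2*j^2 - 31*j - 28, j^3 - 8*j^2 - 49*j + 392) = j - 7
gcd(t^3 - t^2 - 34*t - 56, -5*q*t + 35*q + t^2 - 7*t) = t - 7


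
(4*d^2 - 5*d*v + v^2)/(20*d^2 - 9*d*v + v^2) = (-d + v)/(-5*d + v)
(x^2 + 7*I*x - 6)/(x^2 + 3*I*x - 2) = (x + 6*I)/(x + 2*I)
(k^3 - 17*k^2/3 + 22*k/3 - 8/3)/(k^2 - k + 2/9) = 3*(k^2 - 5*k + 4)/(3*k - 1)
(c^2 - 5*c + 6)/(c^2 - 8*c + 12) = (c - 3)/(c - 6)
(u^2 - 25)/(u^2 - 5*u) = (u + 5)/u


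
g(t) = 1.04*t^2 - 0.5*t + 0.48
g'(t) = 2.08*t - 0.5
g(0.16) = 0.43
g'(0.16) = -0.17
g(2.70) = 6.71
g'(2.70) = 5.12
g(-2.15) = 6.36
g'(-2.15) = -4.97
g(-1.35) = 3.05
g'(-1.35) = -3.31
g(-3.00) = 11.34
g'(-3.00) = -6.74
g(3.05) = 8.63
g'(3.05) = 5.84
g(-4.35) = 22.33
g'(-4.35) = -9.55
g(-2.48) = 8.12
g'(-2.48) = -5.66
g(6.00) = 34.92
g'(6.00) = 11.98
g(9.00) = 80.22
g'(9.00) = 18.22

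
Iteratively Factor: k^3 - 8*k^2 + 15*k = (k)*(k^2 - 8*k + 15) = k*(k - 3)*(k - 5)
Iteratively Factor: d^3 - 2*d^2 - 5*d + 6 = (d - 3)*(d^2 + d - 2) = (d - 3)*(d - 1)*(d + 2)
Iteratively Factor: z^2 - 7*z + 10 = (z - 2)*(z - 5)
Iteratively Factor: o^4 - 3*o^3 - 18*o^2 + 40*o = (o + 4)*(o^3 - 7*o^2 + 10*o) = (o - 2)*(o + 4)*(o^2 - 5*o) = o*(o - 2)*(o + 4)*(o - 5)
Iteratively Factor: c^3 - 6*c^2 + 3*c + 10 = (c - 5)*(c^2 - c - 2) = (c - 5)*(c - 2)*(c + 1)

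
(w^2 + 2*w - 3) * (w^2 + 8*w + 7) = w^4 + 10*w^3 + 20*w^2 - 10*w - 21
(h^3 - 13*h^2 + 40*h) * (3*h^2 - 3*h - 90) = 3*h^5 - 42*h^4 + 69*h^3 + 1050*h^2 - 3600*h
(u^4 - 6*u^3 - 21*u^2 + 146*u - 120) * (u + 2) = u^5 - 4*u^4 - 33*u^3 + 104*u^2 + 172*u - 240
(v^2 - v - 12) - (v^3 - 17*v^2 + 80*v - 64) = -v^3 + 18*v^2 - 81*v + 52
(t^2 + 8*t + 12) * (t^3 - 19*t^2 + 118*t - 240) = t^5 - 11*t^4 - 22*t^3 + 476*t^2 - 504*t - 2880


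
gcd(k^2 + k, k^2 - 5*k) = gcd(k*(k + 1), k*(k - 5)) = k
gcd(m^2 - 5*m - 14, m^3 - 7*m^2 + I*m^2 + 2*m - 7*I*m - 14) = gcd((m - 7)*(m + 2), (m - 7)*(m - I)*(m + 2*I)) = m - 7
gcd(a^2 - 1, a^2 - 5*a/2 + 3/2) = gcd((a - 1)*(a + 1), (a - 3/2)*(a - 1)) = a - 1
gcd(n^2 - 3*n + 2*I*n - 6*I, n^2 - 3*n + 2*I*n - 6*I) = n^2 + n*(-3 + 2*I) - 6*I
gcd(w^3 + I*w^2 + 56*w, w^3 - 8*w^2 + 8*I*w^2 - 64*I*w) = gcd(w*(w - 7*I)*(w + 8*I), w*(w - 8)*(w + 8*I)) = w^2 + 8*I*w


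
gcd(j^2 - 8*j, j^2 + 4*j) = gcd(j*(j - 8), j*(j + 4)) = j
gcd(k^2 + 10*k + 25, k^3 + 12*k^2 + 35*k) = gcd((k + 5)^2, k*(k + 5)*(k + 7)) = k + 5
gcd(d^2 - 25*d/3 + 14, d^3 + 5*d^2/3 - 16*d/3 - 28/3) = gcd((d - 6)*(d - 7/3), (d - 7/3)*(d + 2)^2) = d - 7/3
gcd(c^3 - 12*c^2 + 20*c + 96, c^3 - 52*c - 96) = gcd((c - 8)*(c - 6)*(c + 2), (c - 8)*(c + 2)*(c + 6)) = c^2 - 6*c - 16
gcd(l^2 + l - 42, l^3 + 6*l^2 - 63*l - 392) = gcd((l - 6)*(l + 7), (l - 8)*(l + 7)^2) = l + 7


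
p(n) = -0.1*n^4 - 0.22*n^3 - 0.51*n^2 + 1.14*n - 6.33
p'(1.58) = -3.70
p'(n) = -0.4*n^3 - 0.66*n^2 - 1.02*n + 1.14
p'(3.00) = -18.66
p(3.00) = -21.54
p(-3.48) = -21.87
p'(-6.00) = 69.90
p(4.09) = -53.23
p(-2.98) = -16.32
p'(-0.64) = 1.63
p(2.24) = -11.33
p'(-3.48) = 13.55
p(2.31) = -11.98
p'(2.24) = -8.95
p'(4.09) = -41.44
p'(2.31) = -9.67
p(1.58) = -7.29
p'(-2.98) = 8.90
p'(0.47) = 0.47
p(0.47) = -5.93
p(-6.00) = -113.61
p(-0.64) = -7.23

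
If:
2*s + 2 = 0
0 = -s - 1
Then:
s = -1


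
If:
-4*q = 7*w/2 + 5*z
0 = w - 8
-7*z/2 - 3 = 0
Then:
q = -83/14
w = 8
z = -6/7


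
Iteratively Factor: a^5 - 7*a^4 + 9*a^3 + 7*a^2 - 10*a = (a - 5)*(a^4 - 2*a^3 - a^2 + 2*a) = (a - 5)*(a - 1)*(a^3 - a^2 - 2*a) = (a - 5)*(a - 1)*(a + 1)*(a^2 - 2*a) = (a - 5)*(a - 2)*(a - 1)*(a + 1)*(a)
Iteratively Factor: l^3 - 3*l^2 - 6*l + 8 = (l + 2)*(l^2 - 5*l + 4) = (l - 4)*(l + 2)*(l - 1)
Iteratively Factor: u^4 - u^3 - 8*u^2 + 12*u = (u - 2)*(u^3 + u^2 - 6*u) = (u - 2)*(u + 3)*(u^2 - 2*u) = u*(u - 2)*(u + 3)*(u - 2)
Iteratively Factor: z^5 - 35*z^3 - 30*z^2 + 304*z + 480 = (z - 4)*(z^4 + 4*z^3 - 19*z^2 - 106*z - 120) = (z - 5)*(z - 4)*(z^3 + 9*z^2 + 26*z + 24) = (z - 5)*(z - 4)*(z + 3)*(z^2 + 6*z + 8) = (z - 5)*(z - 4)*(z + 2)*(z + 3)*(z + 4)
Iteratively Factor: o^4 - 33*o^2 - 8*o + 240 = (o + 4)*(o^3 - 4*o^2 - 17*o + 60) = (o - 5)*(o + 4)*(o^2 + o - 12) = (o - 5)*(o - 3)*(o + 4)*(o + 4)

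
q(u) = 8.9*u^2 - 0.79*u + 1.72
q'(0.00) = -0.79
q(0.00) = 1.72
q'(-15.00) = -267.79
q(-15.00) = 2016.07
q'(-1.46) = -26.78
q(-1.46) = 21.84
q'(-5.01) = -89.97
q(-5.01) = 229.07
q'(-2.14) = -38.88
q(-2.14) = 44.17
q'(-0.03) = -1.32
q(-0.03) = 1.75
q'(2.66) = 46.56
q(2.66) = 62.59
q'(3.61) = 63.47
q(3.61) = 114.85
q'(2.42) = 42.29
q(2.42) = 51.93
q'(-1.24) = -22.86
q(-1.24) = 16.38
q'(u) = 17.8*u - 0.79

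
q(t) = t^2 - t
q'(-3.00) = -7.00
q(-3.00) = 12.00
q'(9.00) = 17.00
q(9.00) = 72.00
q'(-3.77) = -8.54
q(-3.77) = 17.98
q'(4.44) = 7.88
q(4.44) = 15.27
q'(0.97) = 0.94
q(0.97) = -0.03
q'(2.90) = 4.80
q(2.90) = 5.51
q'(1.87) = 2.74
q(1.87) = 1.63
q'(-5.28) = -11.56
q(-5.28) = 33.16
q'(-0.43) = -1.86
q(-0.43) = 0.61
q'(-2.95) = -6.90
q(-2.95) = 11.65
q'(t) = 2*t - 1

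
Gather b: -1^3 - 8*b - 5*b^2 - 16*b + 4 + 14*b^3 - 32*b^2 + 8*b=14*b^3 - 37*b^2 - 16*b + 3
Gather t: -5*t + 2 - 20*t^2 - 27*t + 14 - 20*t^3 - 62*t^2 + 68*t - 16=-20*t^3 - 82*t^2 + 36*t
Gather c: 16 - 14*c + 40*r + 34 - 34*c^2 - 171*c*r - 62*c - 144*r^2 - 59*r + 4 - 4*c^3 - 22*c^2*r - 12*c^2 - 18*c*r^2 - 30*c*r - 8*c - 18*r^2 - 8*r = -4*c^3 + c^2*(-22*r - 46) + c*(-18*r^2 - 201*r - 84) - 162*r^2 - 27*r + 54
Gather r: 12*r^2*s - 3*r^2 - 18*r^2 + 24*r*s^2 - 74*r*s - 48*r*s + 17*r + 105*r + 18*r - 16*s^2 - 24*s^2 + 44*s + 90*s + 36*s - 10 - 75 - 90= r^2*(12*s - 21) + r*(24*s^2 - 122*s + 140) - 40*s^2 + 170*s - 175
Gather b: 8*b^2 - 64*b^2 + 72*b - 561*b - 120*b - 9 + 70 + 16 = -56*b^2 - 609*b + 77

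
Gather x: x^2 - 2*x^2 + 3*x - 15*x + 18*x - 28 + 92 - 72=-x^2 + 6*x - 8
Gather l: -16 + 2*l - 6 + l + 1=3*l - 21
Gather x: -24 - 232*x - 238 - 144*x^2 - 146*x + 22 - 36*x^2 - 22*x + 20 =-180*x^2 - 400*x - 220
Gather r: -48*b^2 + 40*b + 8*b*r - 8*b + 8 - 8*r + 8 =-48*b^2 + 32*b + r*(8*b - 8) + 16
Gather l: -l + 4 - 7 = -l - 3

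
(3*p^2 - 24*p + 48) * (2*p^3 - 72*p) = 6*p^5 - 48*p^4 - 120*p^3 + 1728*p^2 - 3456*p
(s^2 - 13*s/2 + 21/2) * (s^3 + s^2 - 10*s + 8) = s^5 - 11*s^4/2 - 6*s^3 + 167*s^2/2 - 157*s + 84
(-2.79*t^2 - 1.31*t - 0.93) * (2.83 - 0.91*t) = 2.5389*t^3 - 6.7036*t^2 - 2.861*t - 2.6319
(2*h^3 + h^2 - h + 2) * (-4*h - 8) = -8*h^4 - 20*h^3 - 4*h^2 - 16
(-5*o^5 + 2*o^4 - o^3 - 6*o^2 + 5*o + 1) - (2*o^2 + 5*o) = -5*o^5 + 2*o^4 - o^3 - 8*o^2 + 1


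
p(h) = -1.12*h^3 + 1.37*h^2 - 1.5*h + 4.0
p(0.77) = 3.15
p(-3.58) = 78.32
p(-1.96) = 20.64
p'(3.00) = -23.52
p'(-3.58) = -54.37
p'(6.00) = -106.02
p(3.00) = -18.41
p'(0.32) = -0.97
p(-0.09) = 4.15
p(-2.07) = 22.91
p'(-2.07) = -21.57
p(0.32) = 3.62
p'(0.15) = -1.16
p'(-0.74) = -5.37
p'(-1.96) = -19.78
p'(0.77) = -1.38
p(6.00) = -197.60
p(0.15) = 3.80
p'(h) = -3.36*h^2 + 2.74*h - 1.5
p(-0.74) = 6.31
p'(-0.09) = -1.77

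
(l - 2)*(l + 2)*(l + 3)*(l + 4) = l^4 + 7*l^3 + 8*l^2 - 28*l - 48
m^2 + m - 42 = (m - 6)*(m + 7)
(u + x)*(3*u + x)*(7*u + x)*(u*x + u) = 21*u^4*x + 21*u^4 + 31*u^3*x^2 + 31*u^3*x + 11*u^2*x^3 + 11*u^2*x^2 + u*x^4 + u*x^3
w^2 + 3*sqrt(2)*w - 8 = (w - sqrt(2))*(w + 4*sqrt(2))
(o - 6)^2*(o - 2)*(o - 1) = o^4 - 15*o^3 + 74*o^2 - 132*o + 72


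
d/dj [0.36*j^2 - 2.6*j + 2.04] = 0.72*j - 2.6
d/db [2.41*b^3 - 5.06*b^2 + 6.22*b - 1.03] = 7.23*b^2 - 10.12*b + 6.22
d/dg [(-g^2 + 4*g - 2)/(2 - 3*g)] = (3*g^2 - 4*g + 2)/(9*g^2 - 12*g + 4)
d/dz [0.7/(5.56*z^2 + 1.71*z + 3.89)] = (-7.784*z - 1.197)/(5.56*z^2 + 1.71*z + 3.89)^2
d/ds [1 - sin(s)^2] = -sin(2*s)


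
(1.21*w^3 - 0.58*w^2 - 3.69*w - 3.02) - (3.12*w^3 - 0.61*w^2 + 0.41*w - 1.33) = -1.91*w^3 + 0.03*w^2 - 4.1*w - 1.69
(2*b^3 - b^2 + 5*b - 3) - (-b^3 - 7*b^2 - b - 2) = 3*b^3 + 6*b^2 + 6*b - 1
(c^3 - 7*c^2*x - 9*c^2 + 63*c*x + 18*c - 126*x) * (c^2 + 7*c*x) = c^5 - 9*c^4 - 49*c^3*x^2 + 18*c^3 + 441*c^2*x^2 - 882*c*x^2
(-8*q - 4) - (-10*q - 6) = 2*q + 2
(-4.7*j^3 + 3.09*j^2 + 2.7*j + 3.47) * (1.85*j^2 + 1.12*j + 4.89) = -8.695*j^5 + 0.452499999999999*j^4 - 14.5272*j^3 + 24.5536*j^2 + 17.0894*j + 16.9683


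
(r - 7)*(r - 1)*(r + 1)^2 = r^4 - 6*r^3 - 8*r^2 + 6*r + 7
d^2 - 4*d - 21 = (d - 7)*(d + 3)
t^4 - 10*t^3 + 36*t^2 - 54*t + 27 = (t - 3)^3*(t - 1)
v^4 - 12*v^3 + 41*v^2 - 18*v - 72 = (v - 6)*(v - 4)*(v - 3)*(v + 1)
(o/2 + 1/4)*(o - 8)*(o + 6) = o^3/2 - 3*o^2/4 - 49*o/2 - 12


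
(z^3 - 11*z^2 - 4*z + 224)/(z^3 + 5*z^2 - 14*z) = (z^3 - 11*z^2 - 4*z + 224)/(z*(z^2 + 5*z - 14))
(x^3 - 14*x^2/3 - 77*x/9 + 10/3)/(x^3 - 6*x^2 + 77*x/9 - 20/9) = (3*x^2 - 13*x - 30)/(3*x^2 - 17*x + 20)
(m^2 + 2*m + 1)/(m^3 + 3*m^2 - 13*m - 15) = (m + 1)/(m^2 + 2*m - 15)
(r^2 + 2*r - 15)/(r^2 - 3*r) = (r + 5)/r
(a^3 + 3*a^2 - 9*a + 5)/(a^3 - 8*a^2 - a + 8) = (a^2 + 4*a - 5)/(a^2 - 7*a - 8)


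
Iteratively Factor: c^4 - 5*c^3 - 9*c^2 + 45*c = (c)*(c^3 - 5*c^2 - 9*c + 45) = c*(c + 3)*(c^2 - 8*c + 15) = c*(c - 3)*(c + 3)*(c - 5)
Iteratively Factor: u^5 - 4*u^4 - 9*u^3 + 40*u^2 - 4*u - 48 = (u - 4)*(u^4 - 9*u^2 + 4*u + 12) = (u - 4)*(u + 3)*(u^3 - 3*u^2 + 4) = (u - 4)*(u - 2)*(u + 3)*(u^2 - u - 2) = (u - 4)*(u - 2)*(u + 1)*(u + 3)*(u - 2)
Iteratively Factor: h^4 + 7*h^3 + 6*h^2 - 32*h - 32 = (h + 4)*(h^3 + 3*h^2 - 6*h - 8) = (h + 1)*(h + 4)*(h^2 + 2*h - 8) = (h - 2)*(h + 1)*(h + 4)*(h + 4)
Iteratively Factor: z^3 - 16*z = (z - 4)*(z^2 + 4*z) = (z - 4)*(z + 4)*(z)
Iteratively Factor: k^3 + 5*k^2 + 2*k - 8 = (k - 1)*(k^2 + 6*k + 8) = (k - 1)*(k + 2)*(k + 4)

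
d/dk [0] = 0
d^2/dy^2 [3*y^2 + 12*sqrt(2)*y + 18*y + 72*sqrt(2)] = 6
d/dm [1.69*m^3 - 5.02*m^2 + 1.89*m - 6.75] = 5.07*m^2 - 10.04*m + 1.89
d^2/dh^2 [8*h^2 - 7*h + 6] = 16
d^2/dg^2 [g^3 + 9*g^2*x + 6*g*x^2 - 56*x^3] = 6*g + 18*x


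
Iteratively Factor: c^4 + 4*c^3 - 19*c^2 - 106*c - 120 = (c + 2)*(c^3 + 2*c^2 - 23*c - 60) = (c + 2)*(c + 3)*(c^2 - c - 20) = (c + 2)*(c + 3)*(c + 4)*(c - 5)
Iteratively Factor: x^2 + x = (x)*(x + 1)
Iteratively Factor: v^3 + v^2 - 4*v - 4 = (v - 2)*(v^2 + 3*v + 2) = (v - 2)*(v + 1)*(v + 2)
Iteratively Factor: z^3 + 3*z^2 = (z + 3)*(z^2) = z*(z + 3)*(z)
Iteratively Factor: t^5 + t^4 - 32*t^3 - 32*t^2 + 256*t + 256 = (t - 4)*(t^4 + 5*t^3 - 12*t^2 - 80*t - 64) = (t - 4)*(t + 4)*(t^3 + t^2 - 16*t - 16) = (t - 4)^2*(t + 4)*(t^2 + 5*t + 4) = (t - 4)^2*(t + 4)^2*(t + 1)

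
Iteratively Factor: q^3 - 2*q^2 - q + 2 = (q - 1)*(q^2 - q - 2) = (q - 2)*(q - 1)*(q + 1)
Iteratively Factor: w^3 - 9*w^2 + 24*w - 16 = (w - 1)*(w^2 - 8*w + 16) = (w - 4)*(w - 1)*(w - 4)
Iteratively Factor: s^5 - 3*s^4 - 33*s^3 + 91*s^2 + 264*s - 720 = (s - 3)*(s^4 - 33*s^2 - 8*s + 240) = (s - 3)*(s + 4)*(s^3 - 4*s^2 - 17*s + 60) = (s - 3)^2*(s + 4)*(s^2 - s - 20) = (s - 3)^2*(s + 4)^2*(s - 5)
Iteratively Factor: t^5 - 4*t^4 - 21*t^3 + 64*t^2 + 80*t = (t - 5)*(t^4 + t^3 - 16*t^2 - 16*t) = (t - 5)*(t + 1)*(t^3 - 16*t) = (t - 5)*(t + 1)*(t + 4)*(t^2 - 4*t) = t*(t - 5)*(t + 1)*(t + 4)*(t - 4)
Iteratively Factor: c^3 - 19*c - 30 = (c + 2)*(c^2 - 2*c - 15) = (c - 5)*(c + 2)*(c + 3)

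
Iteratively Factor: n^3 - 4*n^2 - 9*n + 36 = (n - 4)*(n^2 - 9) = (n - 4)*(n + 3)*(n - 3)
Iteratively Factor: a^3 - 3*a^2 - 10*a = (a)*(a^2 - 3*a - 10) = a*(a - 5)*(a + 2)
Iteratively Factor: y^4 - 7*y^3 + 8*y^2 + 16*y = (y + 1)*(y^3 - 8*y^2 + 16*y) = (y - 4)*(y + 1)*(y^2 - 4*y) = y*(y - 4)*(y + 1)*(y - 4)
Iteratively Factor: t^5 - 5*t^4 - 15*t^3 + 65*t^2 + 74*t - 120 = (t + 3)*(t^4 - 8*t^3 + 9*t^2 + 38*t - 40) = (t - 1)*(t + 3)*(t^3 - 7*t^2 + 2*t + 40) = (t - 1)*(t + 2)*(t + 3)*(t^2 - 9*t + 20) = (t - 4)*(t - 1)*(t + 2)*(t + 3)*(t - 5)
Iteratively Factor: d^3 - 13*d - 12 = (d + 3)*(d^2 - 3*d - 4) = (d + 1)*(d + 3)*(d - 4)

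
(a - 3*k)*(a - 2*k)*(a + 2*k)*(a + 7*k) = a^4 + 4*a^3*k - 25*a^2*k^2 - 16*a*k^3 + 84*k^4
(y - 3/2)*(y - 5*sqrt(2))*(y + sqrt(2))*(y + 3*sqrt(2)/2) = y^4 - 5*sqrt(2)*y^3/2 - 3*y^3/2 - 22*y^2 + 15*sqrt(2)*y^2/4 - 15*sqrt(2)*y + 33*y + 45*sqrt(2)/2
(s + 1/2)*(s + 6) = s^2 + 13*s/2 + 3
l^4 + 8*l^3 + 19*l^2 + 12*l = l*(l + 1)*(l + 3)*(l + 4)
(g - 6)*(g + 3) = g^2 - 3*g - 18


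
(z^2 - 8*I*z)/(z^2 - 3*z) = (z - 8*I)/(z - 3)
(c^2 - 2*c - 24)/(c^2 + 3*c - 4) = (c - 6)/(c - 1)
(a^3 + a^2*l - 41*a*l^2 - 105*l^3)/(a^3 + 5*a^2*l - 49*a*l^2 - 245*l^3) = (a + 3*l)/(a + 7*l)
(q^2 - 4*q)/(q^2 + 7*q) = (q - 4)/(q + 7)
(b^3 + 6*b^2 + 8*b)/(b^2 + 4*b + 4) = b*(b + 4)/(b + 2)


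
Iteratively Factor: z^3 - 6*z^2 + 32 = (z - 4)*(z^2 - 2*z - 8) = (z - 4)^2*(z + 2)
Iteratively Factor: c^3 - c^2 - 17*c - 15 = (c - 5)*(c^2 + 4*c + 3) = (c - 5)*(c + 3)*(c + 1)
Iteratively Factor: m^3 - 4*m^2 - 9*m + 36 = (m - 4)*(m^2 - 9) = (m - 4)*(m + 3)*(m - 3)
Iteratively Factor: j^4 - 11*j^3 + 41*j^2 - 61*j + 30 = (j - 1)*(j^3 - 10*j^2 + 31*j - 30) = (j - 2)*(j - 1)*(j^2 - 8*j + 15) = (j - 5)*(j - 2)*(j - 1)*(j - 3)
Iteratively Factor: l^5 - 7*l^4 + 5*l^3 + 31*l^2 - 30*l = (l - 3)*(l^4 - 4*l^3 - 7*l^2 + 10*l) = l*(l - 3)*(l^3 - 4*l^2 - 7*l + 10) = l*(l - 5)*(l - 3)*(l^2 + l - 2) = l*(l - 5)*(l - 3)*(l - 1)*(l + 2)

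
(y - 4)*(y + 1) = y^2 - 3*y - 4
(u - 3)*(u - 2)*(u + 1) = u^3 - 4*u^2 + u + 6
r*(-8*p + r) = -8*p*r + r^2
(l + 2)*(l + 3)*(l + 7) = l^3 + 12*l^2 + 41*l + 42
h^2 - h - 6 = (h - 3)*(h + 2)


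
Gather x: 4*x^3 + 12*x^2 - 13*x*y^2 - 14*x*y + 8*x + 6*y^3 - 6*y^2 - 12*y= 4*x^3 + 12*x^2 + x*(-13*y^2 - 14*y + 8) + 6*y^3 - 6*y^2 - 12*y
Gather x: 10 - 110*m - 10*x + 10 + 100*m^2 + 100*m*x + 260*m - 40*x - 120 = 100*m^2 + 150*m + x*(100*m - 50) - 100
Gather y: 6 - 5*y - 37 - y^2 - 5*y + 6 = -y^2 - 10*y - 25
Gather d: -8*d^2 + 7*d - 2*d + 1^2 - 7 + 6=-8*d^2 + 5*d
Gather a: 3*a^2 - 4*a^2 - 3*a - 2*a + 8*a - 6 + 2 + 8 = -a^2 + 3*a + 4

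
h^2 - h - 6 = (h - 3)*(h + 2)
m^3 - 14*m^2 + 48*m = m*(m - 8)*(m - 6)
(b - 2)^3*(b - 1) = b^4 - 7*b^3 + 18*b^2 - 20*b + 8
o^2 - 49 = (o - 7)*(o + 7)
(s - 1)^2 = s^2 - 2*s + 1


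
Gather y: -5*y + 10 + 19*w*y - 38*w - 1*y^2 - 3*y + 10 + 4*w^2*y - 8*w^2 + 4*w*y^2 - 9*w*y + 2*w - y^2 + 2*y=-8*w^2 - 36*w + y^2*(4*w - 2) + y*(4*w^2 + 10*w - 6) + 20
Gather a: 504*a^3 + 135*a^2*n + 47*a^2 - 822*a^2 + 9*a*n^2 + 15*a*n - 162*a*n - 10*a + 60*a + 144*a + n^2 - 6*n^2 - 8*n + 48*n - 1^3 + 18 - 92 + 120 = 504*a^3 + a^2*(135*n - 775) + a*(9*n^2 - 147*n + 194) - 5*n^2 + 40*n + 45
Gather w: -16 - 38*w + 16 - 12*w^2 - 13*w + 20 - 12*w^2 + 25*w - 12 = -24*w^2 - 26*w + 8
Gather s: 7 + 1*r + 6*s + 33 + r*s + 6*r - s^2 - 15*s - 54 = 7*r - s^2 + s*(r - 9) - 14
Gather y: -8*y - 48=-8*y - 48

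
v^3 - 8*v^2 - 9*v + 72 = (v - 8)*(v - 3)*(v + 3)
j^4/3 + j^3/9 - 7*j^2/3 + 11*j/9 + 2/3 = (j/3 + 1)*(j - 2)*(j - 1)*(j + 1/3)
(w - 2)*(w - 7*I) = w^2 - 2*w - 7*I*w + 14*I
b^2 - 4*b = b*(b - 4)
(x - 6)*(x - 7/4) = x^2 - 31*x/4 + 21/2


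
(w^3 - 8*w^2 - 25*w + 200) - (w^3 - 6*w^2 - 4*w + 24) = -2*w^2 - 21*w + 176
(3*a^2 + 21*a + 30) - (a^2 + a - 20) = 2*a^2 + 20*a + 50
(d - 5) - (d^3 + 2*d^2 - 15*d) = -d^3 - 2*d^2 + 16*d - 5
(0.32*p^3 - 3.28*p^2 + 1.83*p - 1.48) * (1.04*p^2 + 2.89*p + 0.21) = 0.3328*p^5 - 2.4864*p^4 - 7.5088*p^3 + 3.0607*p^2 - 3.8929*p - 0.3108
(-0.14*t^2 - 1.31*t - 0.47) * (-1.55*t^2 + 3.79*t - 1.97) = 0.217*t^4 + 1.4999*t^3 - 3.9606*t^2 + 0.7994*t + 0.9259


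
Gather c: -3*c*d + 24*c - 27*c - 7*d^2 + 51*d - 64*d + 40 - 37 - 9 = c*(-3*d - 3) - 7*d^2 - 13*d - 6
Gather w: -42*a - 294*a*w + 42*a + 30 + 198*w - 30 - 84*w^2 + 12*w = -84*w^2 + w*(210 - 294*a)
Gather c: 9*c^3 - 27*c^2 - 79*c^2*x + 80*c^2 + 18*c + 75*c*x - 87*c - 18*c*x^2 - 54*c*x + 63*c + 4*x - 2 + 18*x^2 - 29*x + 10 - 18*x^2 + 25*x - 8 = 9*c^3 + c^2*(53 - 79*x) + c*(-18*x^2 + 21*x - 6)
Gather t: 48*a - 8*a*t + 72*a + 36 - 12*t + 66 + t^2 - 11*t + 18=120*a + t^2 + t*(-8*a - 23) + 120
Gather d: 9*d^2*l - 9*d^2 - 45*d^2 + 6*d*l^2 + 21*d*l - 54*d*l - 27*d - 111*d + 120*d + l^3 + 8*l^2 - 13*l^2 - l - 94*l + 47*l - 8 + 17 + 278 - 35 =d^2*(9*l - 54) + d*(6*l^2 - 33*l - 18) + l^3 - 5*l^2 - 48*l + 252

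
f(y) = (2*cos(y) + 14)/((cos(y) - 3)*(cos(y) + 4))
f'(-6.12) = 0.11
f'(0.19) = 0.13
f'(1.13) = 0.35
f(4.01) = -1.04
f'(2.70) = 0.04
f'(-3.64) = 0.05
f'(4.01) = -0.11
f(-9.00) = -1.01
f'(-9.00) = -0.04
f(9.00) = -1.01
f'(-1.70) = -0.23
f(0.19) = -1.59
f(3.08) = -1.00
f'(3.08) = 0.01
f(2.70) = -1.01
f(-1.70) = -1.13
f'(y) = -2*sin(y)/((cos(y) - 3)*(cos(y) + 4)) + (2*cos(y) + 14)*sin(y)/((cos(y) - 3)*(cos(y) + 4)^2) + (2*cos(y) + 14)*sin(y)/((cos(y) - 3)^2*(cos(y) + 4)) = 2*(cos(y)^2 + 14*cos(y) + 19)*sin(y)/((cos(y) - 3)^2*(cos(y) + 4)^2)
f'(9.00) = 0.04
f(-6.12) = -1.59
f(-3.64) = -1.01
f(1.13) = -1.30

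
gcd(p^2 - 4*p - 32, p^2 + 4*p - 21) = 1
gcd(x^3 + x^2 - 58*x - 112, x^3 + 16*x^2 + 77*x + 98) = x^2 + 9*x + 14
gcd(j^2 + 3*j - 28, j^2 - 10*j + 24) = j - 4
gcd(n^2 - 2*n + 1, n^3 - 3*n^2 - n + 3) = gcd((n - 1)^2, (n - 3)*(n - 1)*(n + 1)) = n - 1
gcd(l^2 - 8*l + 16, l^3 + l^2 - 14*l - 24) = l - 4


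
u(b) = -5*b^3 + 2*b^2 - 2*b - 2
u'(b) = -15*b^2 + 4*b - 2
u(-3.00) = 157.00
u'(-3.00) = -149.00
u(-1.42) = 19.19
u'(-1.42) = -37.93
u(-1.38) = 17.71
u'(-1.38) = -36.09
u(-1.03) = 7.65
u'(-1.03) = -22.03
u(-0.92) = 5.43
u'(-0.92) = -18.38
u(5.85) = -946.26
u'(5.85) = -491.94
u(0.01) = -2.02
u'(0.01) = -1.96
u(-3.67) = 279.43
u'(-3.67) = -218.71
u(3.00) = -125.00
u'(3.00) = -125.00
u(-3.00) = 157.00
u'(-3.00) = -149.00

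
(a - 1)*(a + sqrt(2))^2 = a^3 - a^2 + 2*sqrt(2)*a^2 - 2*sqrt(2)*a + 2*a - 2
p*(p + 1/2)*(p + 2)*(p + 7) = p^4 + 19*p^3/2 + 37*p^2/2 + 7*p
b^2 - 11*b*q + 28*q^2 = (b - 7*q)*(b - 4*q)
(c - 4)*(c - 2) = c^2 - 6*c + 8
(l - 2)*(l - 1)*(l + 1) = l^3 - 2*l^2 - l + 2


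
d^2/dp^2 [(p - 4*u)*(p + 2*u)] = 2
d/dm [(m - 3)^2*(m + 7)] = (m - 3)*(3*m + 11)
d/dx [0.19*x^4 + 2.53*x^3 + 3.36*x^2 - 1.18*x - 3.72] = 0.76*x^3 + 7.59*x^2 + 6.72*x - 1.18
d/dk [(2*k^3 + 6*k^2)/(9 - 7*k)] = 4*k*(-7*k^2 + 3*k + 27)/(49*k^2 - 126*k + 81)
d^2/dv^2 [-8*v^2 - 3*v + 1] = -16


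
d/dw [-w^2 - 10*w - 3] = -2*w - 10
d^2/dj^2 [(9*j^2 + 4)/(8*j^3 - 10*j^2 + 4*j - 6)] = (144*j^6 + 168*j^4 + 206*j^3 - 9*j^2 + 24*j + 37)/(64*j^9 - 240*j^8 + 396*j^7 - 509*j^6 + 558*j^5 - 429*j^4 + 296*j^3 - 171*j^2 + 54*j - 27)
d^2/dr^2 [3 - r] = 0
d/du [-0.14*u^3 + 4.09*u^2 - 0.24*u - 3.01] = -0.42*u^2 + 8.18*u - 0.24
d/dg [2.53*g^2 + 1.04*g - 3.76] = 5.06*g + 1.04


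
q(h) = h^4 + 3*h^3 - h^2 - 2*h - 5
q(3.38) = 223.18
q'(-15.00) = -11447.00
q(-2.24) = -14.08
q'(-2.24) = 2.68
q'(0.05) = -2.08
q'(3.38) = 248.52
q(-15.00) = 40300.00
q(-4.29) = 87.03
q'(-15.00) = -11447.00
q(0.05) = -5.10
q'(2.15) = 75.06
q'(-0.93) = 4.43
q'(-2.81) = -14.07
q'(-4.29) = -143.60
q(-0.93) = -5.67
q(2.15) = 37.26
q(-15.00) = 40300.00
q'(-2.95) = -20.47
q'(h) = 4*h^3 + 9*h^2 - 2*h - 2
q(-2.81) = -11.49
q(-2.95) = -9.09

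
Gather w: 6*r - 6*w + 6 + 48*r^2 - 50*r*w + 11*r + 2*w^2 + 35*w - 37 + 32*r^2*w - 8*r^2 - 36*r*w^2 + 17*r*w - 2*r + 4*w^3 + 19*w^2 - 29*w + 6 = 40*r^2 + 15*r + 4*w^3 + w^2*(21 - 36*r) + w*(32*r^2 - 33*r) - 25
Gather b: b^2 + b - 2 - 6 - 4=b^2 + b - 12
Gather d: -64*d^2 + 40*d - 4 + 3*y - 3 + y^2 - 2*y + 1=-64*d^2 + 40*d + y^2 + y - 6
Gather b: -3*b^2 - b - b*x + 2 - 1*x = -3*b^2 + b*(-x - 1) - x + 2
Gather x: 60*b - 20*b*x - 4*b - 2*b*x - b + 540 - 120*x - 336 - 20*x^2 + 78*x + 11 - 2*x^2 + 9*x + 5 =55*b - 22*x^2 + x*(-22*b - 33) + 220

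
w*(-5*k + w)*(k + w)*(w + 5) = -5*k^2*w^2 - 25*k^2*w - 4*k*w^3 - 20*k*w^2 + w^4 + 5*w^3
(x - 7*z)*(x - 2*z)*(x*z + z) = x^3*z - 9*x^2*z^2 + x^2*z + 14*x*z^3 - 9*x*z^2 + 14*z^3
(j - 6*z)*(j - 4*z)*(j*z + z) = j^3*z - 10*j^2*z^2 + j^2*z + 24*j*z^3 - 10*j*z^2 + 24*z^3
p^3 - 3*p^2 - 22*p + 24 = (p - 6)*(p - 1)*(p + 4)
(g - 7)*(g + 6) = g^2 - g - 42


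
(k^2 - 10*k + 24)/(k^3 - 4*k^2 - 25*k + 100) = (k - 6)/(k^2 - 25)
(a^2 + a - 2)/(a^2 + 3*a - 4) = (a + 2)/(a + 4)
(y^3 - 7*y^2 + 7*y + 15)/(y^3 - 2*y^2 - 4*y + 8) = (y^3 - 7*y^2 + 7*y + 15)/(y^3 - 2*y^2 - 4*y + 8)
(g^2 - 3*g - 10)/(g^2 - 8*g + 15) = (g + 2)/(g - 3)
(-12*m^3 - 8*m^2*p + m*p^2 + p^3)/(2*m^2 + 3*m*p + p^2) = (-6*m^2 - m*p + p^2)/(m + p)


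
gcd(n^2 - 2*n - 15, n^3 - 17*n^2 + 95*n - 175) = n - 5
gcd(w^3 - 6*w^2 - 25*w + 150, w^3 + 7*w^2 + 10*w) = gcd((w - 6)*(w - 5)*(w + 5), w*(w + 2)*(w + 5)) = w + 5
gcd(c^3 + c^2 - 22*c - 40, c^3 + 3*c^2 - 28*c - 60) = c^2 - 3*c - 10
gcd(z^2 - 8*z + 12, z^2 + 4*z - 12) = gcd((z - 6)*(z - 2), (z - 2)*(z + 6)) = z - 2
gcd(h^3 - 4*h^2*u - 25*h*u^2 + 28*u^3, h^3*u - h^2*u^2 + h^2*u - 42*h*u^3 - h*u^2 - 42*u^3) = -h + 7*u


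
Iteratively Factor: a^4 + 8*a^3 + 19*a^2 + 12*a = (a + 3)*(a^3 + 5*a^2 + 4*a) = (a + 1)*(a + 3)*(a^2 + 4*a) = a*(a + 1)*(a + 3)*(a + 4)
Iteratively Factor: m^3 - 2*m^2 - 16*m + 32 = (m + 4)*(m^2 - 6*m + 8) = (m - 2)*(m + 4)*(m - 4)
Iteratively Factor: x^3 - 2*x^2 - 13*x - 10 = (x + 1)*(x^2 - 3*x - 10) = (x - 5)*(x + 1)*(x + 2)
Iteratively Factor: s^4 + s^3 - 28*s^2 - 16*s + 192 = (s - 3)*(s^3 + 4*s^2 - 16*s - 64) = (s - 4)*(s - 3)*(s^2 + 8*s + 16) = (s - 4)*(s - 3)*(s + 4)*(s + 4)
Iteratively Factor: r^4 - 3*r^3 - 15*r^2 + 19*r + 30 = (r + 1)*(r^3 - 4*r^2 - 11*r + 30) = (r - 5)*(r + 1)*(r^2 + r - 6) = (r - 5)*(r + 1)*(r + 3)*(r - 2)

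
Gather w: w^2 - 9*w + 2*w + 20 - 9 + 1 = w^2 - 7*w + 12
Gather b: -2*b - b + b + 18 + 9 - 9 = 18 - 2*b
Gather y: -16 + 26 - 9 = 1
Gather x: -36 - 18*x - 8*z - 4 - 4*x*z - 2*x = x*(-4*z - 20) - 8*z - 40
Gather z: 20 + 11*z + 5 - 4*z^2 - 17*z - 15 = -4*z^2 - 6*z + 10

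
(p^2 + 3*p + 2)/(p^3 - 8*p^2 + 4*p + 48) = (p + 1)/(p^2 - 10*p + 24)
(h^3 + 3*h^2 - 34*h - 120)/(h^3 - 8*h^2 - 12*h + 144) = (h + 5)/(h - 6)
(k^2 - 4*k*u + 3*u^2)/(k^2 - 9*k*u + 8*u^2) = (-k + 3*u)/(-k + 8*u)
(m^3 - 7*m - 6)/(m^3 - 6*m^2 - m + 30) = (m + 1)/(m - 5)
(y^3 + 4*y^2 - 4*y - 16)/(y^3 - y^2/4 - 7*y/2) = 4*(y^2 + 6*y + 8)/(y*(4*y + 7))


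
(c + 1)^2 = c^2 + 2*c + 1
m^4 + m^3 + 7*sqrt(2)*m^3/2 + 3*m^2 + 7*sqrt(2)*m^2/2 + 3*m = m*(m + 1)*(m + sqrt(2)/2)*(m + 3*sqrt(2))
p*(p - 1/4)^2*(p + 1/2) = p^4 - 3*p^2/16 + p/32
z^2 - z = z*(z - 1)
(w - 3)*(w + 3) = w^2 - 9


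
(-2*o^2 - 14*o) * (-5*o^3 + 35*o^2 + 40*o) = 10*o^5 - 570*o^3 - 560*o^2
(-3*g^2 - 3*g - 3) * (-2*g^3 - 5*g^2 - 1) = 6*g^5 + 21*g^4 + 21*g^3 + 18*g^2 + 3*g + 3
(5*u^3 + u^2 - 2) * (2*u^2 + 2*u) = 10*u^5 + 12*u^4 + 2*u^3 - 4*u^2 - 4*u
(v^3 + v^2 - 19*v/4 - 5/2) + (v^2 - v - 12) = v^3 + 2*v^2 - 23*v/4 - 29/2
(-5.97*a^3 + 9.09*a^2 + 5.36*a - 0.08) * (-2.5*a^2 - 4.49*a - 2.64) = 14.925*a^5 + 4.0803*a^4 - 38.4533*a^3 - 47.864*a^2 - 13.7912*a + 0.2112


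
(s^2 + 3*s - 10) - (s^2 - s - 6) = 4*s - 4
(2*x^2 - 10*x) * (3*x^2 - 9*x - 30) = 6*x^4 - 48*x^3 + 30*x^2 + 300*x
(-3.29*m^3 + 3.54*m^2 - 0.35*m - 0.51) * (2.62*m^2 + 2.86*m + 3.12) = -8.6198*m^5 - 0.134599999999999*m^4 - 1.0574*m^3 + 8.7076*m^2 - 2.5506*m - 1.5912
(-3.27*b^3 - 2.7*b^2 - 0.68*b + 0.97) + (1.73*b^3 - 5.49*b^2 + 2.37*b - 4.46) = -1.54*b^3 - 8.19*b^2 + 1.69*b - 3.49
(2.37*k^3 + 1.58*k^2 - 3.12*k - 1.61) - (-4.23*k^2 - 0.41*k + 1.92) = 2.37*k^3 + 5.81*k^2 - 2.71*k - 3.53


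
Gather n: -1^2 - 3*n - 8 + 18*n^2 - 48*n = 18*n^2 - 51*n - 9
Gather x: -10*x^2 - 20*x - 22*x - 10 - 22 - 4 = -10*x^2 - 42*x - 36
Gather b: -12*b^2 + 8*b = -12*b^2 + 8*b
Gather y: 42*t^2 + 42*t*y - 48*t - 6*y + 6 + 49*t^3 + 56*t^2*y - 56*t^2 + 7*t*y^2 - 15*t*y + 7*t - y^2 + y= 49*t^3 - 14*t^2 - 41*t + y^2*(7*t - 1) + y*(56*t^2 + 27*t - 5) + 6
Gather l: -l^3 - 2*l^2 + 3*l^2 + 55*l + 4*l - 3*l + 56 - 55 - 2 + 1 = -l^3 + l^2 + 56*l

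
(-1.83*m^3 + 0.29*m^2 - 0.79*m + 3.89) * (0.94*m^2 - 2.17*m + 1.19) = -1.7202*m^5 + 4.2437*m^4 - 3.5496*m^3 + 5.716*m^2 - 9.3814*m + 4.6291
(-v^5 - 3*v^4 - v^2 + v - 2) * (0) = 0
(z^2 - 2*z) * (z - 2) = z^3 - 4*z^2 + 4*z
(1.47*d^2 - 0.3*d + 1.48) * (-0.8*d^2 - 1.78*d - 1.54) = -1.176*d^4 - 2.3766*d^3 - 2.9138*d^2 - 2.1724*d - 2.2792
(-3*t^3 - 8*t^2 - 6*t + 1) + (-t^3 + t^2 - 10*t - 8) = -4*t^3 - 7*t^2 - 16*t - 7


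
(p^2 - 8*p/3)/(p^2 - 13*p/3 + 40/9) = 3*p/(3*p - 5)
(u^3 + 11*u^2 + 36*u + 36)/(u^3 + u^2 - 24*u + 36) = (u^2 + 5*u + 6)/(u^2 - 5*u + 6)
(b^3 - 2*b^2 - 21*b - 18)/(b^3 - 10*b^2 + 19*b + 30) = (b + 3)/(b - 5)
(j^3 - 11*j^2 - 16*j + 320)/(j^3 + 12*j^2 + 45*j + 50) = (j^2 - 16*j + 64)/(j^2 + 7*j + 10)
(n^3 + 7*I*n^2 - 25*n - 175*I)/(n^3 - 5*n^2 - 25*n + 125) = (n + 7*I)/(n - 5)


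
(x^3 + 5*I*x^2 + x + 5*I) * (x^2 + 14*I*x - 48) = x^5 + 19*I*x^4 - 117*x^3 - 221*I*x^2 - 118*x - 240*I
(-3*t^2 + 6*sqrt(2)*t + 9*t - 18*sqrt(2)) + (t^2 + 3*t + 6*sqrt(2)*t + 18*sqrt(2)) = -2*t^2 + 12*t + 12*sqrt(2)*t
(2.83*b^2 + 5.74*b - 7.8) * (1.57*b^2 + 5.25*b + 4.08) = 4.4431*b^4 + 23.8693*b^3 + 29.4354*b^2 - 17.5308*b - 31.824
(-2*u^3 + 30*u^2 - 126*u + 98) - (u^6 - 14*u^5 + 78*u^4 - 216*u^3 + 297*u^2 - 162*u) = -u^6 + 14*u^5 - 78*u^4 + 214*u^3 - 267*u^2 + 36*u + 98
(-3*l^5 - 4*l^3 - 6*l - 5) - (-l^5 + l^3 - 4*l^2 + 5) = -2*l^5 - 5*l^3 + 4*l^2 - 6*l - 10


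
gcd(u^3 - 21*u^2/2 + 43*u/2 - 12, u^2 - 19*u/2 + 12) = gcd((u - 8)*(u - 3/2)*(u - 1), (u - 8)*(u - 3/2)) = u^2 - 19*u/2 + 12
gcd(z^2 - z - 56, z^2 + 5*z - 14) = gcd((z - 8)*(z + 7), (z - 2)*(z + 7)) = z + 7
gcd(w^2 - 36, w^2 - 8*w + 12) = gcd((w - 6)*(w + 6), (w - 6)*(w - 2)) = w - 6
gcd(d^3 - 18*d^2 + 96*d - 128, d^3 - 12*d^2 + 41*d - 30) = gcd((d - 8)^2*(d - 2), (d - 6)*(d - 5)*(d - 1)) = 1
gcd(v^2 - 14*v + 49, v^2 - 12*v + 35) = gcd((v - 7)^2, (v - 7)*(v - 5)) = v - 7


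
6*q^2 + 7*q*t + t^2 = (q + t)*(6*q + t)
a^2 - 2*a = a*(a - 2)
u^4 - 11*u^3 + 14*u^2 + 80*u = u*(u - 8)*(u - 5)*(u + 2)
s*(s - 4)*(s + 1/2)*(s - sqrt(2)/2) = s^4 - 7*s^3/2 - sqrt(2)*s^3/2 - 2*s^2 + 7*sqrt(2)*s^2/4 + sqrt(2)*s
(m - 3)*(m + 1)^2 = m^3 - m^2 - 5*m - 3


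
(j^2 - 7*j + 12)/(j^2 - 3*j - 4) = (j - 3)/(j + 1)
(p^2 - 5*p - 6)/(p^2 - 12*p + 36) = (p + 1)/(p - 6)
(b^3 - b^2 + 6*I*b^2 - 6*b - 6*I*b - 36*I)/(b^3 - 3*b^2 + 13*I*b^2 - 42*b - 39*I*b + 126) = (b + 2)/(b + 7*I)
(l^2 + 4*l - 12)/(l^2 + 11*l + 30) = (l - 2)/(l + 5)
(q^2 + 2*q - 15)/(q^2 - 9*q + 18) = (q + 5)/(q - 6)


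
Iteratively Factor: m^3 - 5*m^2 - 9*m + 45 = (m + 3)*(m^2 - 8*m + 15) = (m - 3)*(m + 3)*(m - 5)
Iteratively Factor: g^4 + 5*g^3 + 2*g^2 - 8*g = (g - 1)*(g^3 + 6*g^2 + 8*g) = (g - 1)*(g + 2)*(g^2 + 4*g) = g*(g - 1)*(g + 2)*(g + 4)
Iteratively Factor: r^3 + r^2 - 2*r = (r - 1)*(r^2 + 2*r) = (r - 1)*(r + 2)*(r)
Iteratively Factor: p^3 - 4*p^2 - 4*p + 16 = (p - 2)*(p^2 - 2*p - 8) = (p - 2)*(p + 2)*(p - 4)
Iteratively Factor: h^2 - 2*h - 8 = (h - 4)*(h + 2)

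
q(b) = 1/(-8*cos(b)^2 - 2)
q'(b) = -16*sin(b)*cos(b)/(-8*cos(b)^2 - 2)^2 = -2*sin(2*b)/(2*cos(2*b) + 3)^2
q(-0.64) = -0.14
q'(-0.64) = 0.15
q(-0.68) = -0.15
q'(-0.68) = 0.17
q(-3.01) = -0.10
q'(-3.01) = -0.02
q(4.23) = -0.27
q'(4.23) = -0.47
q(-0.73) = -0.16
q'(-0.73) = 0.19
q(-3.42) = -0.11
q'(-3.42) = 0.05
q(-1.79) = -0.42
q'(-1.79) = -0.60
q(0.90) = -0.20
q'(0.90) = -0.30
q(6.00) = -0.11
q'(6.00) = 0.05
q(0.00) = -0.10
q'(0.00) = 0.00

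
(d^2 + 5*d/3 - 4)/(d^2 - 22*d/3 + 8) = (d + 3)/(d - 6)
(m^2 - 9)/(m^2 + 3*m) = (m - 3)/m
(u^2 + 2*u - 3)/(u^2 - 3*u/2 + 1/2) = 2*(u + 3)/(2*u - 1)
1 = 1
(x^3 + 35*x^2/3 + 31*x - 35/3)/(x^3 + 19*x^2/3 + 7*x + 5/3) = (3*x^2 + 20*x - 7)/(3*x^2 + 4*x + 1)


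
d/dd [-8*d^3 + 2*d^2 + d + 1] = -24*d^2 + 4*d + 1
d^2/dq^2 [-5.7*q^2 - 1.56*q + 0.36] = -11.4000000000000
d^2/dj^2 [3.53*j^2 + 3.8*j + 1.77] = 7.06000000000000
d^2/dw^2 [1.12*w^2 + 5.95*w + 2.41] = 2.24000000000000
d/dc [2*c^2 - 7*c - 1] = 4*c - 7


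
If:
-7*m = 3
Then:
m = -3/7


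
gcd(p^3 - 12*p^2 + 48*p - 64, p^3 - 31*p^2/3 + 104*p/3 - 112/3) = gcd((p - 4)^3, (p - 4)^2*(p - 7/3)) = p^2 - 8*p + 16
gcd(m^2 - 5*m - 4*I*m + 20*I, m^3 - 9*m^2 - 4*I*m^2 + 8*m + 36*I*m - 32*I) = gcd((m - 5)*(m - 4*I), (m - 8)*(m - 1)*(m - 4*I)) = m - 4*I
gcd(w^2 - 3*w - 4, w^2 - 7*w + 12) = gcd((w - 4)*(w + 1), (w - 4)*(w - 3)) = w - 4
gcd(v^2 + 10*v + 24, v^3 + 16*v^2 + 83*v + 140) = v + 4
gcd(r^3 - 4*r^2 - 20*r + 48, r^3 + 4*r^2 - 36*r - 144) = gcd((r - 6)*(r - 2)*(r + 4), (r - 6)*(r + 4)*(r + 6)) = r^2 - 2*r - 24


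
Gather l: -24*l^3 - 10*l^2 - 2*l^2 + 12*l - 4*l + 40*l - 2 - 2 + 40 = -24*l^3 - 12*l^2 + 48*l + 36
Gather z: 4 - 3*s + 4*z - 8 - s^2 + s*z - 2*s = -s^2 - 5*s + z*(s + 4) - 4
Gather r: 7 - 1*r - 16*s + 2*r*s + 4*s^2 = r*(2*s - 1) + 4*s^2 - 16*s + 7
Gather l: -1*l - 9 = -l - 9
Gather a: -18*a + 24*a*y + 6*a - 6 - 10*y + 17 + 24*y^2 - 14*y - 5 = a*(24*y - 12) + 24*y^2 - 24*y + 6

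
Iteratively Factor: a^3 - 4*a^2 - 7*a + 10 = (a - 1)*(a^2 - 3*a - 10) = (a - 5)*(a - 1)*(a + 2)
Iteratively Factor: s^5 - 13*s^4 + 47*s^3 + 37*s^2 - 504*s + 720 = (s - 5)*(s^4 - 8*s^3 + 7*s^2 + 72*s - 144) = (s - 5)*(s - 4)*(s^3 - 4*s^2 - 9*s + 36) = (s - 5)*(s - 4)*(s + 3)*(s^2 - 7*s + 12) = (s - 5)*(s - 4)^2*(s + 3)*(s - 3)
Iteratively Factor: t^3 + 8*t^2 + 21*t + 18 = (t + 3)*(t^2 + 5*t + 6) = (t + 2)*(t + 3)*(t + 3)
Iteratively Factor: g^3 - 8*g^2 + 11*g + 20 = (g - 4)*(g^2 - 4*g - 5) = (g - 5)*(g - 4)*(g + 1)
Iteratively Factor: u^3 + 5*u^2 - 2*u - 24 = (u + 3)*(u^2 + 2*u - 8) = (u + 3)*(u + 4)*(u - 2)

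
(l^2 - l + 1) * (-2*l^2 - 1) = -2*l^4 + 2*l^3 - 3*l^2 + l - 1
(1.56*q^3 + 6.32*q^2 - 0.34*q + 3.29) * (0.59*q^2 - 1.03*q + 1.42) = 0.9204*q^5 + 2.122*q^4 - 4.495*q^3 + 11.2657*q^2 - 3.8715*q + 4.6718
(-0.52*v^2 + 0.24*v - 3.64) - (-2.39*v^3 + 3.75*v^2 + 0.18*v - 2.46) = 2.39*v^3 - 4.27*v^2 + 0.06*v - 1.18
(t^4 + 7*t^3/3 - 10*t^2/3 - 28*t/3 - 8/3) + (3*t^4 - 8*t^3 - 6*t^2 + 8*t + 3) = 4*t^4 - 17*t^3/3 - 28*t^2/3 - 4*t/3 + 1/3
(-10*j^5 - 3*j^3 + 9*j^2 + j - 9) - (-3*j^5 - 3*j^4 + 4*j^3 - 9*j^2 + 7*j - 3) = -7*j^5 + 3*j^4 - 7*j^3 + 18*j^2 - 6*j - 6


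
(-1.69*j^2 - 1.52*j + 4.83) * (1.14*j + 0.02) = -1.9266*j^3 - 1.7666*j^2 + 5.4758*j + 0.0966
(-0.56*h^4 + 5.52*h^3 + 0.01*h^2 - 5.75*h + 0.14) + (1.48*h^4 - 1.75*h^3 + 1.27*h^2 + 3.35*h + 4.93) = 0.92*h^4 + 3.77*h^3 + 1.28*h^2 - 2.4*h + 5.07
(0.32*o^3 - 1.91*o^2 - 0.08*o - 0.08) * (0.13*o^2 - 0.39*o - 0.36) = 0.0416*o^5 - 0.3731*o^4 + 0.6193*o^3 + 0.7084*o^2 + 0.06*o + 0.0288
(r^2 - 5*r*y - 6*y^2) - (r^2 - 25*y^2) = -5*r*y + 19*y^2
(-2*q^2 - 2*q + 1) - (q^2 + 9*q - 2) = -3*q^2 - 11*q + 3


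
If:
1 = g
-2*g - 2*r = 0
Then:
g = 1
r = -1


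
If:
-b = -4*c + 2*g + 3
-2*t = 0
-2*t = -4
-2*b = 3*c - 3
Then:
No Solution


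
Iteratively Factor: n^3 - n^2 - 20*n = (n - 5)*(n^2 + 4*n) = n*(n - 5)*(n + 4)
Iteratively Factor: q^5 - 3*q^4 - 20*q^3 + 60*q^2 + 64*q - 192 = (q - 3)*(q^4 - 20*q^2 + 64) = (q - 3)*(q - 2)*(q^3 + 2*q^2 - 16*q - 32) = (q - 3)*(q - 2)*(q + 4)*(q^2 - 2*q - 8) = (q - 4)*(q - 3)*(q - 2)*(q + 4)*(q + 2)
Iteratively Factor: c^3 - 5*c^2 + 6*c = (c)*(c^2 - 5*c + 6) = c*(c - 2)*(c - 3)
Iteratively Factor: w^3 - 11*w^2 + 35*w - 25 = (w - 1)*(w^2 - 10*w + 25) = (w - 5)*(w - 1)*(w - 5)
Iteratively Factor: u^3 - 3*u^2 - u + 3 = (u + 1)*(u^2 - 4*u + 3) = (u - 3)*(u + 1)*(u - 1)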